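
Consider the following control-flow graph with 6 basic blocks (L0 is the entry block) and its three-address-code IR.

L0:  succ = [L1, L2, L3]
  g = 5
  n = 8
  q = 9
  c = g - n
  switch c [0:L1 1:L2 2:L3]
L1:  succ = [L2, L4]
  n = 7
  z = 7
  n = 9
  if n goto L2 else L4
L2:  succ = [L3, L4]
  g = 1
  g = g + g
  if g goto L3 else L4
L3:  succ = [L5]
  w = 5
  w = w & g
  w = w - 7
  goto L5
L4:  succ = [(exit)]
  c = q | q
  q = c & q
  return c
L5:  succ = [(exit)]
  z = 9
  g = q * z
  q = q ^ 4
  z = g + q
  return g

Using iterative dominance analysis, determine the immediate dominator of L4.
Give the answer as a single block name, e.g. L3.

idom tree: L1←L0 L2←L0 L3←L0 L4←L0 L5←L3
Dom at joins:
  L2: preds {L0,L1}: {L0} ∩ {L0,L1} = {L0}; idom=L0
  L3: preds {L0,L2}: {L0} ∩ {L0,L2} = {L0}; idom=L0
  L4: preds {L1,L2}: {L0,L1} ∩ {L0,L2} = {L0}; idom=L0

idom(L4) = L0

Answer: L0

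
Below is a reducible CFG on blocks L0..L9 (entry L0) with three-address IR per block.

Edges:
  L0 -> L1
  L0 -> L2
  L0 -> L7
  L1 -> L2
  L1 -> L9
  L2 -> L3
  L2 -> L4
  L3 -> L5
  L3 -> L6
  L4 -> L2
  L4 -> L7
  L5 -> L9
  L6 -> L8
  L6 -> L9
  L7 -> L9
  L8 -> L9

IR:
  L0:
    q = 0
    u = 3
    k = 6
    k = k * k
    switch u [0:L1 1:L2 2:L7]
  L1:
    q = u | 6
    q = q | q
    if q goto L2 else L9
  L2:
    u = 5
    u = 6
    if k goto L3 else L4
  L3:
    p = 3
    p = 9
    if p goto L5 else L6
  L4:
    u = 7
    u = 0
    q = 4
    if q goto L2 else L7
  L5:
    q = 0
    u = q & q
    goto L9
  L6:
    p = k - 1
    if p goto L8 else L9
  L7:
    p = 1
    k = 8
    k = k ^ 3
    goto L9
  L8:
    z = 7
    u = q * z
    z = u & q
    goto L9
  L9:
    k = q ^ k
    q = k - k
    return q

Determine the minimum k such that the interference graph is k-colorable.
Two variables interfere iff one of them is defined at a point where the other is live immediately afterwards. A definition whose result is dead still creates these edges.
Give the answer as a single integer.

Per-block:
  L0: {k,q,u} / ∅
  L1: {q} / {u}
  L2: {u} / {k}
  L3: {p} / ∅
  L4: {q,u} / ∅
  L5: {q,u} / ∅
  L6: {p} / {k}
  L7: {k,p} / ∅
  L8: {u,z} / {q}
  L9: {k,q} / {k,q}

Liveness:
  live L0: ∅→{k,q,u}
  live L1: {k,u}→{k,q}
  live L2: {k,q}→{k,q}
  live L3: {k,q}→{k,q}
  live L4: {k}→{k,q}
  live L5: {k}→{k,q}
  live L6: {k,q}→{k,q}
  live L7: {q}→{k,q}
  live L8: {k,q}→{k,q}
  live L9: {k,q}→∅

Interference:
  k: {p,q,u,z}
  p: {k,q}
  q: {k,p,u,z}
  u: {k,q}
  z: {k,q}

Chromatic number:
  lower bound: {k,p,q} mutually conflict ⇒ χ ≥ 3
  3-colouring: r0={k}  r1={q}  r2={p,u,z}
  χ = 3

Answer: 3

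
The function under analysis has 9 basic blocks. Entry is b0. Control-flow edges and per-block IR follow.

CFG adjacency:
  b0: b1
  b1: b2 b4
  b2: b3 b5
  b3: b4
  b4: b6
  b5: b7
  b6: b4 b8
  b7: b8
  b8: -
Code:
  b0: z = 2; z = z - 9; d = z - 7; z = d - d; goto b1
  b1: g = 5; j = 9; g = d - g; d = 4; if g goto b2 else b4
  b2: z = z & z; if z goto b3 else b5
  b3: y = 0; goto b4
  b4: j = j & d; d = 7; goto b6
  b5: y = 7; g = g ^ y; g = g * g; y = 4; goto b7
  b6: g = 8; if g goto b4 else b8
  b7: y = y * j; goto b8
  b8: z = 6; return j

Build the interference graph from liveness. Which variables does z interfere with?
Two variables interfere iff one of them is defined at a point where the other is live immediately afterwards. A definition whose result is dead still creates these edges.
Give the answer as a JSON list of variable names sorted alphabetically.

Answer: ["d", "g", "j"]

Working:
Block summaries:
  b0 def {d,z} use ∅
  b1 def {d,g,j} use {d}
  b2 def {z} use {z}
  b3 def {y} use ∅
  b4 def {d,j} use {d,j}
  b5 def {g,y} use {g}
  b6 def {g} use ∅
  b7 def {y} use {j,y}
  b8 def {z} use {j}

Live sets:
  b0: in=∅ out={d,z}
  b1: in={d,z} out={d,g,j,z}
  b2: in={d,g,j,z} out={d,g,j}
  b3: in={d,j} out={d,j}
  b4: in={d,j} out={d,j}
  b5: in={g,j} out={j,y}
  b6: in={d,j} out={d,j}
  b7: in={j,y} out={j}
  b8: in={j} out=∅

Interference:
  d: {g,j,y,z}
  g: {d,j,y,z}
  j: {d,g,y,z}
  y: {d,g,j}
  z: {d,g,j}

N(z) = ["d", "g", "j"]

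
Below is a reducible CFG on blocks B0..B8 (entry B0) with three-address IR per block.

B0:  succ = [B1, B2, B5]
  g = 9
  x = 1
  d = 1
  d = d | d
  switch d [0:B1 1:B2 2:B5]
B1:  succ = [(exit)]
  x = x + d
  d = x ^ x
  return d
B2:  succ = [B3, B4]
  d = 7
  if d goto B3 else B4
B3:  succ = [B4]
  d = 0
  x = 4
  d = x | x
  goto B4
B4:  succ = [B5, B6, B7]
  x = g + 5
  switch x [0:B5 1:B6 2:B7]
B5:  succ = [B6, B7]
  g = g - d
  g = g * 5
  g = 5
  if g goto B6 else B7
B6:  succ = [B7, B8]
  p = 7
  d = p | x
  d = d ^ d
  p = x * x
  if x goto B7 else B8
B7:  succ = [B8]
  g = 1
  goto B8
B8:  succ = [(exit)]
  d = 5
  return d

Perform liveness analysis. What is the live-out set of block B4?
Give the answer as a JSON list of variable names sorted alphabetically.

Per-block:
  B0 def {d,g,x} use ∅
  B1 def {d,x} use {d,x}
  B2 def {d} use ∅
  B3 def {d,x} use ∅
  B4 def {x} use {g}
  B5 def {g} use {d,g}
  B6 def {d,p} use {x}
  B7 def {g} use ∅
  B8 def {d} use ∅

Liveness:
  B0: in=∅ out={d,g,x}
  B1: in={d,x} out=∅
  B2: in={g} out={d,g}
  B3: in={g} out={d,g}
  B4: in={d,g} out={d,g,x}
  B5: in={d,g,x} out={x}
  B6: in={x} out=∅
  B7: in=∅ out=∅
  B8: in=∅ out=∅

live-out(B4) = ["d", "g", "x"]

Answer: ["d", "g", "x"]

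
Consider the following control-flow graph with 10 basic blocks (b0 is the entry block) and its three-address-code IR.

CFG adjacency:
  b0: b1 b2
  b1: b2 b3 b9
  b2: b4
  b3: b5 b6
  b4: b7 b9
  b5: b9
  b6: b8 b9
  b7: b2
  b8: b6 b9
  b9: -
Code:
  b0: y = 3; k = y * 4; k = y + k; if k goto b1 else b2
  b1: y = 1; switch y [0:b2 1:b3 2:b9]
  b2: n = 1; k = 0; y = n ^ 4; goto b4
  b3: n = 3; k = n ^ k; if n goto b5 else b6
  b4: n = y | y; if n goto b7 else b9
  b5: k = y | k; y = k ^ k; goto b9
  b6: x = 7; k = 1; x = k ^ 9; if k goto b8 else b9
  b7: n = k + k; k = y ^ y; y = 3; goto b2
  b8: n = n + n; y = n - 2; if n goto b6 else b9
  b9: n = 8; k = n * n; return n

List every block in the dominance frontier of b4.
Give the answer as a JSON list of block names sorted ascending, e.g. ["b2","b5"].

Answer: ["b2", "b9"]

Analysis:
idom tree: b1←b0 b2←b0 b3←b1 b4←b2 b5←b3 b6←b3 b7←b4 b8←b6 b9←b0
Dom at joins:
  b2: preds {b0,b1,b7}: {b0} ∩ {b0,b1} ∩ {b0,b2,b4,b7} = {b0}; idom=b0
  b6: preds {b3,b8}: {b0,b1,b3} ∩ {b0,b1,b3,b6,b8} = {b0,b1,b3}; idom=b3
  b9: preds {b1,b4,b5,b6,b8}: {b0,b1} ∩ {b0,b2,b4} ∩ {b0,b1,b3,b5} ∩ {b0,b1,b3,b6} ∩ {b0,b1,b3,b6,b8} = {b0}; idom=b0

DF walk-up:
  b2←b0: walk · to b0
  b2←b1: walk b1 to b0
  b2←b7: walk b7→b4→b2 to b0
  b6←b3: walk · to b3
  b6←b8: walk b8→b6 to b3
  b9←b1: walk b1 to b0
  b9←b4: walk b4→b2 to b0
  b9←b5: walk b5→b3→b1 to b0
  b9←b6: walk b6→b3→b1 to b0
  b9←b8: walk b8→b6→b3→b1 to b0
  DF(b0)=∅
  DF(b1)={b2,b9}
  DF(b2)={b2,b9}
  DF(b3)={b9}
  DF(b4)={b2,b9}
  DF(b5)={b9}
  DF(b6)={b6,b9}
  DF(b7)={b2}
  DF(b8)={b6,b9}
  DF(b9)=∅

DF(b4) = ["b2", "b9"]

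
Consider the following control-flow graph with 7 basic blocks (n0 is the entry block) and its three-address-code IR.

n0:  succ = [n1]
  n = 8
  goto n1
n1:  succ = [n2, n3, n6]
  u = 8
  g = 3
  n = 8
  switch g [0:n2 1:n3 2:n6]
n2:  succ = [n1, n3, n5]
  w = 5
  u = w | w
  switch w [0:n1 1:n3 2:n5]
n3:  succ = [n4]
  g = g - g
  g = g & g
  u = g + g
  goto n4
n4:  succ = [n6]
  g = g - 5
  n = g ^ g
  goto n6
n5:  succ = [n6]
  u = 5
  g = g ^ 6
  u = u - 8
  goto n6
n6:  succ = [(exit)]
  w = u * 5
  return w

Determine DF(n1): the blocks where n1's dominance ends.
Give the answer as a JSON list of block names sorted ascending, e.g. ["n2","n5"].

idom tree: n1←n0 n2←n1 n3←n1 n4←n3 n5←n2 n6←n1
Join-block Dom:
  n1: preds {n0,n2}: {n0} ∩ {n0,n1,n2} = {n0}; idom=n0
  n3: preds {n1,n2}: {n0,n1} ∩ {n0,n1,n2} = {n0,n1}; idom=n1
  n6: preds {n1,n4,n5}: {n0,n1} ∩ {n0,n1,n3,n4} ∩ {n0,n1,n2,n5} = {n0,n1}; idom=n1

Frontier:
  n1←n0: walk · to n0
  n1←n2: walk n2→n1 to n0
  n3←n1: walk · to n1
  n3←n2: walk n2 to n1
  n6←n1: walk · to n1
  n6←n4: walk n4→n3 to n1
  n6←n5: walk n5→n2 to n1
  n0: DF=∅
  n1: DF={n1}
  n2: DF={n1,n3,n6}
  n3: DF={n6}
  n4: DF={n6}
  n5: DF={n6}
  n6: DF=∅

DF(n1) = ["n1"]

Answer: ["n1"]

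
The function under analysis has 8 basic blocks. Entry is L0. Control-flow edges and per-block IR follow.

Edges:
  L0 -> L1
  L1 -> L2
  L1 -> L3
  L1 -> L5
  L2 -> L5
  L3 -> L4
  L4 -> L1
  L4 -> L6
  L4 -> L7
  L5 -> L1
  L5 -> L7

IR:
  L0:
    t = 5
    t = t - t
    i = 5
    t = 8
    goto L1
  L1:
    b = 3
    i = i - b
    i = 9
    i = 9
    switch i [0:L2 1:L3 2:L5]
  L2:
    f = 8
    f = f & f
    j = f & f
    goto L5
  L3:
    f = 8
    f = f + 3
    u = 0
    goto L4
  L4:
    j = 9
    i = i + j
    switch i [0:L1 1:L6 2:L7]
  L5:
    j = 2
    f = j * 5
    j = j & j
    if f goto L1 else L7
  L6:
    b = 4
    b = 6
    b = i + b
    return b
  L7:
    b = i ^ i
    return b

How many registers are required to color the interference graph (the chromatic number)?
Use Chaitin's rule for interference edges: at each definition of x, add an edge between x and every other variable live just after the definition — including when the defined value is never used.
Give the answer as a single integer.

Answer: 3

Working:
Per-block:
  L0: def={i,t} ue=∅
  L1: def={b,i} ue={i}
  L2: def={f,j} ue=∅
  L3: def={f,u} ue=∅
  L4: def={i,j} ue={i}
  L5: def={f,j} ue=∅
  L6: def={b} ue={i}
  L7: def={b} ue={i}

Liveness:
  live L0: ∅→{i}
  live L1: {i}→{i}
  live L2: {i}→{i}
  live L3: {i}→{i}
  live L4: {i}→{i}
  live L5: {i}→{i}
  live L6: {i}→∅
  live L7: {i}→∅

Conflict graph:
  b — {i}
  f — {i,j}
  i — {b,f,j,t,u}
  j — {f,i}
  t — {i}
  u — {i}

Registers:
  {f,i,j} pairwise interfere (3-clique) ⇒ χ ≥ 3
  3-colouring: r0={i}  r1={b,f,t,u}  r2={j}
  χ = 3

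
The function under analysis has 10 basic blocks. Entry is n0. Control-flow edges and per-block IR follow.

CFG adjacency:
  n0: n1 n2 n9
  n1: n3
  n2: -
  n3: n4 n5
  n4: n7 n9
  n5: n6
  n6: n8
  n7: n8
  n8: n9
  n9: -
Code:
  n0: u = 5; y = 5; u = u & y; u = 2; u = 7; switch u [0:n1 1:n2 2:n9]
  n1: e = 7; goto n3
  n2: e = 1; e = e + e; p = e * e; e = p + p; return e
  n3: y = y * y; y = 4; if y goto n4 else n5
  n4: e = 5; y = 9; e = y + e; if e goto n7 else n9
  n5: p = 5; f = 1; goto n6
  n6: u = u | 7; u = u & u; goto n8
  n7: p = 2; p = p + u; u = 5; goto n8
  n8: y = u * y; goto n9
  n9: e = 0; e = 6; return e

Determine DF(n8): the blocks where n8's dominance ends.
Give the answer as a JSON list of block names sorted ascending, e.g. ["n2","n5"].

idom tree: n1←n0 n2←n0 n3←n1 n4←n3 n5←n3 n6←n5 n7←n4 n8←n3 n9←n0
Dom at joins:
  n8: preds {n6,n7}: {n0,n1,n3,n5,n6} ∩ {n0,n1,n3,n4,n7} = {n0,n1,n3}; idom=n3
  n9: preds {n0,n4,n8}: {n0} ∩ {n0,n1,n3,n4} ∩ {n0,n1,n3,n8} = {n0}; idom=n0

DF walk-up:
  n8←n6: walk n6→n5 to n3
  n8←n7: walk n7→n4 to n3
  n9←n0: walk · to n0
  n9←n4: walk n4→n3→n1 to n0
  n9←n8: walk n8→n3→n1 to n0
  DF(n0)=∅
  DF(n1)={n9}
  DF(n2)=∅
  DF(n3)={n9}
  DF(n4)={n8,n9}
  DF(n5)={n8}
  DF(n6)={n8}
  DF(n7)={n8}
  DF(n8)={n9}
  DF(n9)=∅

DF(n8) = ["n9"]

Answer: ["n9"]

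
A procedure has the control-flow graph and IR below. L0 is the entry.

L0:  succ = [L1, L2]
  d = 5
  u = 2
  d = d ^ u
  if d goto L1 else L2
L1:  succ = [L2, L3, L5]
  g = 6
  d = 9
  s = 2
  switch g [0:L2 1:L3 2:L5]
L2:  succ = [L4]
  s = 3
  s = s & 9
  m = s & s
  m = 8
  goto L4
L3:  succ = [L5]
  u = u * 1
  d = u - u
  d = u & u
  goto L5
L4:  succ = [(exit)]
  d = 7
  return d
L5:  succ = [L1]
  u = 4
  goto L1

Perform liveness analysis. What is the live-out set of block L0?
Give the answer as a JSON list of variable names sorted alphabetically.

Per-block:
  L0 def {d,u} use ∅
  L1 def {d,g,s} use ∅
  L2 def {m,s} use ∅
  L3 def {d,u} use {u}
  L4 def {d} use ∅
  L5 def {u} use ∅

Backward fixpoint:
  live L0: ∅→{u}
  live L1: {u}→{u}
  live L2: ∅→∅
  live L3: {u}→∅
  live L4: ∅→∅
  live L5: ∅→{u}

live-out(L0) = ["u"]

Answer: ["u"]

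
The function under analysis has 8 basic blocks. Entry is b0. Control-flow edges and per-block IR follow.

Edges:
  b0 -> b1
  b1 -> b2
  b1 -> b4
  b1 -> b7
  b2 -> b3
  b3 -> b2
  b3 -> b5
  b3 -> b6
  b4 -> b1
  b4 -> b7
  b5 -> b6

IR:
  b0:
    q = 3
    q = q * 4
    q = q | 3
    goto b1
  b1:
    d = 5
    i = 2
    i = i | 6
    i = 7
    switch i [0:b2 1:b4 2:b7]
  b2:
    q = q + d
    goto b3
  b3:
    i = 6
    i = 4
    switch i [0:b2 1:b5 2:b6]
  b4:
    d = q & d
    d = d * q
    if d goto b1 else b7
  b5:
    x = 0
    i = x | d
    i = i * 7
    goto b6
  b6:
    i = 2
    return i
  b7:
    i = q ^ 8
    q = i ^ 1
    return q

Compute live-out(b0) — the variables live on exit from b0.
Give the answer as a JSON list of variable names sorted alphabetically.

Block summaries:
  b0 def {q} use ∅
  b1 def {d,i} use ∅
  b2 def {q} use {d,q}
  b3 def {i} use ∅
  b4 def {d} use {d,q}
  b5 def {i,x} use {d}
  b6 def {i} use ∅
  b7 def {i,q} use {q}

Live sets:
  b0: in=∅ out={q}
  b1: in={q} out={d,q}
  b2: in={d,q} out={d,q}
  b3: in={d,q} out={d,q}
  b4: in={d,q} out={q}
  b5: in={d} out=∅
  b6: in=∅ out=∅
  b7: in={q} out=∅

live-out(b0) = ["q"]

Answer: ["q"]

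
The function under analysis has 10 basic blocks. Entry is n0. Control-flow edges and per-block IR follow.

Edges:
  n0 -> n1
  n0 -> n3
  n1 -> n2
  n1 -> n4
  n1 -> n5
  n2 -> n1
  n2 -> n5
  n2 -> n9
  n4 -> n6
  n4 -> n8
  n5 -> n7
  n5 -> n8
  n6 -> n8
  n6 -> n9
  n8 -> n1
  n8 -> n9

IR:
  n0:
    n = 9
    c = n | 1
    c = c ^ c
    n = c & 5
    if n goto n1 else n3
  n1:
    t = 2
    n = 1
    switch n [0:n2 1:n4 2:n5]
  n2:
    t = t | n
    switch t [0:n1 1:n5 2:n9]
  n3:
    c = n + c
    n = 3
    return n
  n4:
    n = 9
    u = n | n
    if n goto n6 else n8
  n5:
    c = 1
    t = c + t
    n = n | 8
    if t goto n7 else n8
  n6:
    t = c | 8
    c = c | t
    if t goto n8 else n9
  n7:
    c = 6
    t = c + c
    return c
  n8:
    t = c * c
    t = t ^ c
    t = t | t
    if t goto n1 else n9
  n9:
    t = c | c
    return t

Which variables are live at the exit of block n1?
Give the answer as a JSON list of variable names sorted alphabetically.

Block summaries:
  n0: {c,n} / ∅
  n1: {n,t} / ∅
  n2: {t} / {n,t}
  n3: {c,n} / {c,n}
  n4: {n,u} / ∅
  n5: {c,n,t} / {n,t}
  n6: {c,t} / {c}
  n7: {c,t} / ∅
  n8: {t} / {c}
  n9: {t} / {c}

Backward fixpoint:
  n0: in=∅ out={c,n}
  n1: in={c} out={c,n,t}
  n2: in={c,n,t} out={c,n,t}
  n3: in={c,n} out=∅
  n4: in={c} out={c}
  n5: in={n,t} out={c}
  n6: in={c} out={c}
  n7: in=∅ out=∅
  n8: in={c} out={c}
  n9: in={c} out=∅

live-out(n1) = ["c", "n", "t"]

Answer: ["c", "n", "t"]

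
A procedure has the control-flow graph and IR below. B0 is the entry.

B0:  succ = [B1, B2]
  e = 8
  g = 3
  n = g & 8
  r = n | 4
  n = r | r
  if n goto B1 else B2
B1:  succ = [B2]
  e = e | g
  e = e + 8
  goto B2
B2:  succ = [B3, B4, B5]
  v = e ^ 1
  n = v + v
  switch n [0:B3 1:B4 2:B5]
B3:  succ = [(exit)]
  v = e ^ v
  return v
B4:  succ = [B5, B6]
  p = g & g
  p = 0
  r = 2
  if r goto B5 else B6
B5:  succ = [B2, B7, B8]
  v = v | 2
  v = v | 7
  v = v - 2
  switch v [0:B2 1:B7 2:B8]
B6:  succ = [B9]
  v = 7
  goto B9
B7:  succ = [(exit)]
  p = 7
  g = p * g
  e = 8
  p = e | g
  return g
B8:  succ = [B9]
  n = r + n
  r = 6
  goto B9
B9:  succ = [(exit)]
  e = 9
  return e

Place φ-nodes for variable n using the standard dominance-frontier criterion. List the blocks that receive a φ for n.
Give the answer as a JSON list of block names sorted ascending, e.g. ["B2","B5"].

idom tree: B1←B0 B2←B0 B3←B2 B4←B2 B5←B2 B6←B4 B7←B5 B8←B5 B9←B2
Dom∩ at merges:
  B2: preds {B0,B1,B5}: {B0} ∩ {B0,B1} ∩ {B0,B2,B5} = {B0}; idom=B0
  B5: preds {B2,B4}: {B0,B2} ∩ {B0,B2,B4} = {B0,B2}; idom=B2
  B9: preds {B6,B8}: {B0,B2,B4,B6} ∩ {B0,B2,B5,B8} = {B0,B2}; idom=B2

DF walk-up:
  join B2 pred B0: · stop@B0
  join B2 pred B1: B1 stop@B0
  join B2 pred B5: B5→B2 stop@B0
  join B5 pred B2: · stop@B2
  join B5 pred B4: B4 stop@B2
  join B9 pred B6: B6→B4 stop@B2
  join B9 pred B8: B8→B5 stop@B2
  B0 → ∅
  B1 → {B2}
  B2 → {B2}
  B3 → ∅
  B4 → {B5,B9}
  B5 → {B2,B9}
  B6 → {B9}
  B7 → ∅
  B8 → {B9}
  B9 → ∅

φ for n: defs {B0,B2,B8}
  DF⁺ = {B2,B9}

Answer: ["B2", "B9"]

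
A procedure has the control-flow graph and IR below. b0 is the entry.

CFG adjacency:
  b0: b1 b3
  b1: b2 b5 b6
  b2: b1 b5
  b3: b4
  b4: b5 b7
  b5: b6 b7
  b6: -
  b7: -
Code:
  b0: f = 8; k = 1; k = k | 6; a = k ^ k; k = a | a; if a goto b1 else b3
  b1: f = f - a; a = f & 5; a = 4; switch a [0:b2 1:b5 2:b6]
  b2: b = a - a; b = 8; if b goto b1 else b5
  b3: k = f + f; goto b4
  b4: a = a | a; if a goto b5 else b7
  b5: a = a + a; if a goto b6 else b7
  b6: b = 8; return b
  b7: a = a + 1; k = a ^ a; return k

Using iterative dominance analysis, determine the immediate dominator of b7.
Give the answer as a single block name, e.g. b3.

idom tree: b1←b0 b2←b1 b3←b0 b4←b3 b5←b0 b6←b0 b7←b0
Dom at joins:
  b1: preds {b0,b2}: {b0} ∩ {b0,b1,b2} = {b0}; idom=b0
  b5: preds {b1,b2,b4}: {b0,b1} ∩ {b0,b1,b2} ∩ {b0,b3,b4} = {b0}; idom=b0
  b6: preds {b1,b5}: {b0,b1} ∩ {b0,b5} = {b0}; idom=b0
  b7: preds {b4,b5}: {b0,b3,b4} ∩ {b0,b5} = {b0}; idom=b0

idom(b7) = b0

Answer: b0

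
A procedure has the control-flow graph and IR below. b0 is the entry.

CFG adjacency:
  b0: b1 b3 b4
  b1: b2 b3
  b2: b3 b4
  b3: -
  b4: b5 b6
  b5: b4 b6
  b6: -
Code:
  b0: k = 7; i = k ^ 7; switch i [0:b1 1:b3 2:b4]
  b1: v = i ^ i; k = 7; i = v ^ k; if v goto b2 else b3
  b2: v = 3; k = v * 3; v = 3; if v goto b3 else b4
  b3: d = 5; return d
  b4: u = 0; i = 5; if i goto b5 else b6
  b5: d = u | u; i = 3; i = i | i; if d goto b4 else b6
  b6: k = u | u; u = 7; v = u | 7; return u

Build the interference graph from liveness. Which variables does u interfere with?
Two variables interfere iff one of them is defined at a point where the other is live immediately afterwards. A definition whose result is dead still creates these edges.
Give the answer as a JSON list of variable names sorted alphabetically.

Per-block:
  b0: {i,k} / ∅
  b1: {i,k,v} / {i}
  b2: {k,v} / ∅
  b3: {d} / ∅
  b4: {i,u} / ∅
  b5: {d,i} / {u}
  b6: {k,u,v} / {u}

Live sets:
  b0: in=∅ out={i}
  b1: in={i} out=∅
  b2: in=∅ out=∅
  b3: in=∅ out=∅
  b4: in=∅ out={u}
  b5: in={u} out={u}
  b6: in={u} out=∅

Interfere edges:
  d: {i,u}
  i: {d,u,v}
  k: {v}
  u: {d,i,v}
  v: {i,k,u}

N(u) = ["d", "i", "v"]

Answer: ["d", "i", "v"]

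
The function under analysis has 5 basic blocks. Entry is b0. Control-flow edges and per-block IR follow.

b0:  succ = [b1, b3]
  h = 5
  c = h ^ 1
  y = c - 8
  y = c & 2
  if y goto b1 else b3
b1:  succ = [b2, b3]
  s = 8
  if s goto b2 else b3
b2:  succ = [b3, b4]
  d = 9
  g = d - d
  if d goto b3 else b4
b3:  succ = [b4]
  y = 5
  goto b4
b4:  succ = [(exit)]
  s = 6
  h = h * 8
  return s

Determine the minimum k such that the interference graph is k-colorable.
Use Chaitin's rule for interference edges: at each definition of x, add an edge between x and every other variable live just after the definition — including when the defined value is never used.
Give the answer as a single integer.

def/use:
  b0: def={c,h,y} ue=∅
  b1: def={s} ue=∅
  b2: def={d,g} ue=∅
  b3: def={y} ue=∅
  b4: def={h,s} ue={h}

Liveness:
  live b0: ∅→{h}
  live b1: {h}→{h}
  live b2: {h}→{h}
  live b3: {h}→{h}
  live b4: {h}→∅

Interference:
  c: {h,y}
  d: {g,h}
  g: {d,h}
  h: {c,d,g,s,y}
  s: {h}
  y: {c,h}

Colouring:
  clique {c,h,y} ⇒ need ≥ 3
  assign c→R1 d→R1 g→R2 h→R0 s→R1 y→R2 — no edge inside a register ⇒ χ ≤ 3
  χ = 3

Answer: 3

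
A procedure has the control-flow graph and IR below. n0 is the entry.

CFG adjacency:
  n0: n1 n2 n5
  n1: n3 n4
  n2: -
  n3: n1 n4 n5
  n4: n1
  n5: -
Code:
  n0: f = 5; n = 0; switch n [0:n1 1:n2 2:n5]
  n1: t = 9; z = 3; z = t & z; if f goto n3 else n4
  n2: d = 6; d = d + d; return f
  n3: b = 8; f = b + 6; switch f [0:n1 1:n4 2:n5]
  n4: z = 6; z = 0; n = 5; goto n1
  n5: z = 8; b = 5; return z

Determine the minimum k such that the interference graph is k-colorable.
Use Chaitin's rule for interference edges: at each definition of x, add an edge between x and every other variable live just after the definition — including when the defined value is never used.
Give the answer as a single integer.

Answer: 3

Derivation:
def/use:
  n0: {f,n} / ∅
  n1: {t,z} / {f}
  n2: {d} / {f}
  n3: {b,f} / ∅
  n4: {n,z} / ∅
  n5: {b,z} / ∅

Liveness:
  n0 li=∅ lo={f}
  n1 li={f} lo={f}
  n2 li={f} lo=∅
  n3 li=∅ lo={f}
  n4 li={f} lo={f}
  n5 li=∅ lo=∅

Conflict graph:
  b↔{z}
  d↔{f}
  f↔{d,n,t,z}
  n↔{f}
  t↔{f,z}
  z↔{b,f,t}

Colouring:
  lower bound: {f,t,z} mutually conflict ⇒ χ ≥ 3
  3-colouring: R0={b,f}  R1={d,n,z}  R2={t}
  χ = 3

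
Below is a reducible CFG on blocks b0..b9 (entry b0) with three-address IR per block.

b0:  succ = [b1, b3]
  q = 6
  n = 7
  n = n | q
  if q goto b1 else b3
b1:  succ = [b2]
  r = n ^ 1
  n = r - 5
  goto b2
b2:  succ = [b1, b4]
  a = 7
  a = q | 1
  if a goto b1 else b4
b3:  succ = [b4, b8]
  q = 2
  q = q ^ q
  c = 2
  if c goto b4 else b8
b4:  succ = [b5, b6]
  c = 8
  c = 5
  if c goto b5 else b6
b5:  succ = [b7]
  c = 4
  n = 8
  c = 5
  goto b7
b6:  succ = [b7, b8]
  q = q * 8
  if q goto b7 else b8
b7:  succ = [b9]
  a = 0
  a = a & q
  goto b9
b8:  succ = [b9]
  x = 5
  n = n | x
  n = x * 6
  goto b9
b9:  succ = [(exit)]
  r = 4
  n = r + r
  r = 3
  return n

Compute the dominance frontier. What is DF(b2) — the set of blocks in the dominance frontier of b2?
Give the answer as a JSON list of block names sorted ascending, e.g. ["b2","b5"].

idom tree: b1←b0 b2←b1 b3←b0 b4←b0 b5←b4 b6←b4 b7←b4 b8←b0 b9←b0
Dom at joins:
  b1: preds {b0,b2}: {b0} ∩ {b0,b1,b2} = {b0}; idom=b0
  b4: preds {b2,b3}: {b0,b1,b2} ∩ {b0,b3} = {b0}; idom=b0
  b7: preds {b5,b6}: {b0,b4,b5} ∩ {b0,b4,b6} = {b0,b4}; idom=b4
  b8: preds {b3,b6}: {b0,b3} ∩ {b0,b4,b6} = {b0}; idom=b0
  b9: preds {b7,b8}: {b0,b4,b7} ∩ {b0,b8} = {b0}; idom=b0

Frontier:
  b1←b0: walk · to b0
  b1←b2: walk b2→b1 to b0
  b4←b2: walk b2→b1 to b0
  b4←b3: walk b3 to b0
  b7←b5: walk b5 to b4
  b7←b6: walk b6 to b4
  b8←b3: walk b3 to b0
  b8←b6: walk b6→b4 to b0
  b9←b7: walk b7→b4 to b0
  b9←b8: walk b8 to b0
  b0 → ∅
  b1 → {b1,b4}
  b2 → {b1,b4}
  b3 → {b4,b8}
  b4 → {b8,b9}
  b5 → {b7}
  b6 → {b7,b8}
  b7 → {b9}
  b8 → {b9}
  b9 → ∅

DF(b2) = ["b1", "b4"]

Answer: ["b1", "b4"]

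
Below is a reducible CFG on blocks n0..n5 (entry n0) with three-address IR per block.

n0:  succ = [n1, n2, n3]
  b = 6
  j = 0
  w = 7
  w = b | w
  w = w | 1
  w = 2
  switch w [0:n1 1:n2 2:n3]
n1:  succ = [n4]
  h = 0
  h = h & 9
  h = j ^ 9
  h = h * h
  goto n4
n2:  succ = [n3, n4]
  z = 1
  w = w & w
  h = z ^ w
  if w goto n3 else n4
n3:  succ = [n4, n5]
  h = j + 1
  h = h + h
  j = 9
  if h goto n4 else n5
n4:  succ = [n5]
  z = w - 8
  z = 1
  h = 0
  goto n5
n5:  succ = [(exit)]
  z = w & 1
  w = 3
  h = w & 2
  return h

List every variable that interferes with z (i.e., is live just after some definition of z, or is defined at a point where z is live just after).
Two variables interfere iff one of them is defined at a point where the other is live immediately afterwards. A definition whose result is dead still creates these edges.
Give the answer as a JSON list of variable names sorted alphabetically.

Answer: ["j", "w"]

Derivation:
Block summaries:
  n0: def={b,j,w} ue=∅
  n1: def={h} ue={j}
  n2: def={h,w,z} ue={w}
  n3: def={h,j} ue={j}
  n4: def={h,z} ue={w}
  n5: def={h,w,z} ue={w}

Live sets:
  n0: in=∅ out={j,w}
  n1: in={j,w} out={w}
  n2: in={j,w} out={j,w}
  n3: in={j,w} out={w}
  n4: in={w} out={w}
  n5: in={w} out=∅

Interference:
  b: {j,w}
  h: {j,w}
  j: {b,h,w,z}
  w: {b,h,j,z}
  z: {j,w}

N(z) = ["j", "w"]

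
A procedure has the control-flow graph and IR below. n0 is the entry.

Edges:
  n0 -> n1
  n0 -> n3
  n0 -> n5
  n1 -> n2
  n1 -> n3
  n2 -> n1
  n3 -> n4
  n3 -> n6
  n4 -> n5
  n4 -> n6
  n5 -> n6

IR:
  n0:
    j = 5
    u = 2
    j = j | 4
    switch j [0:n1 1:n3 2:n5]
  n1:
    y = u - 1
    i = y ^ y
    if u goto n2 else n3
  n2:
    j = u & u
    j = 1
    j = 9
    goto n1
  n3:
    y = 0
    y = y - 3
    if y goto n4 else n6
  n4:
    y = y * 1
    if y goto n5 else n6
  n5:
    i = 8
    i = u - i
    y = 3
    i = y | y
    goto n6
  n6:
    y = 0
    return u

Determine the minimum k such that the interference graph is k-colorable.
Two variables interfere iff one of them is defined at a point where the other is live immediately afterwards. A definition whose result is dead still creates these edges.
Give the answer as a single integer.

Answer: 2

Working:
Per-block:
  n0: {j,u} / ∅
  n1: {i,y} / {u}
  n2: {j} / {u}
  n3: {y} / ∅
  n4: {y} / {y}
  n5: {i,y} / {u}
  n6: {y} / {u}

Backward fixpoint:
  n0 li=∅ lo={u}
  n1 li={u} lo={u}
  n2 li={u} lo={u}
  n3 li={u} lo={u,y}
  n4 li={u,y} lo={u}
  n5 li={u} lo={u}
  n6 li={u} lo=∅

Interfere edges:
  i: {u}
  j: {u}
  u: {i,j,y}
  y: {u}

Colouring:
  {i,u} pairwise interfere (2-clique) ⇒ χ ≥ 2
  assign i→r1 j→r1 u→r0 y→r1 — no edge inside a register ⇒ χ ≤ 2
  χ = 2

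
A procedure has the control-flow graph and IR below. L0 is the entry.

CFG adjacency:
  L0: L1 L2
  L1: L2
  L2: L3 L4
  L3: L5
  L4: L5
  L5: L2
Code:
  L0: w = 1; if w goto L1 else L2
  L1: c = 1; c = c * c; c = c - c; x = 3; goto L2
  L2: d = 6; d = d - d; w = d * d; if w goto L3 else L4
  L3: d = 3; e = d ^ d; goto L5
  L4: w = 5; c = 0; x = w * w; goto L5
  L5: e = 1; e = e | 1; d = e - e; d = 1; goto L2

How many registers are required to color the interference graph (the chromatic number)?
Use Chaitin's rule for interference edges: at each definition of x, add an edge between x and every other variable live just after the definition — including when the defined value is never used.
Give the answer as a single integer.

Answer: 2

Analysis:
Per-block:
  L0: {w} / ∅
  L1: {c,x} / ∅
  L2: {d,w} / ∅
  L3: {d,e} / ∅
  L4: {c,w,x} / ∅
  L5: {d,e} / ∅

Backward fixpoint:
  L0: in=∅ out=∅
  L1: in=∅ out=∅
  L2: in=∅ out=∅
  L3: in=∅ out=∅
  L4: in=∅ out=∅
  L5: in=∅ out=∅

Conflict graph:
  c — {w}
  d — ∅
  e — ∅
  w — {c}
  x — ∅

Registers:
  clique {c,w} ⇒ need ≥ 2
  2-colouring: c0={c,d,e,x}  c1={w}
  χ = 2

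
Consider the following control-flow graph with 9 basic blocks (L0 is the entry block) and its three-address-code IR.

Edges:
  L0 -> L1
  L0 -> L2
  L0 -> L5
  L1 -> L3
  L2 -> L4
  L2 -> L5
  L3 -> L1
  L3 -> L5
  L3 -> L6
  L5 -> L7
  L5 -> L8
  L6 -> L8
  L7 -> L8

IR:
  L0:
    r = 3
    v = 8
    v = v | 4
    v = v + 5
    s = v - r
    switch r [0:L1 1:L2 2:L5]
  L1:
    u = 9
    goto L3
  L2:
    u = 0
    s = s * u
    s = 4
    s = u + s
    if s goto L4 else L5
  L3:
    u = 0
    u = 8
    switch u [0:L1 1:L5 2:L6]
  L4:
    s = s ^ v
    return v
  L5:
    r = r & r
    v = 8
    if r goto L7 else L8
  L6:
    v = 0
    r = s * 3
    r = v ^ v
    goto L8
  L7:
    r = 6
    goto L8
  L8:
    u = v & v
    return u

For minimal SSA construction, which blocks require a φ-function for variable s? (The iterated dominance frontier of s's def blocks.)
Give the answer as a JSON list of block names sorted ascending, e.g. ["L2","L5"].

idom tree: L1←L0 L2←L0 L3←L1 L4←L2 L5←L0 L6←L3 L7←L5 L8←L0
Dom∩ at merges:
  L1: preds {L0,L3}: {L0} ∩ {L0,L1,L3} = {L0}; idom=L0
  L5: preds {L0,L2,L3}: {L0} ∩ {L0,L2} ∩ {L0,L1,L3} = {L0}; idom=L0
  L8: preds {L5,L6,L7}: {L0,L5} ∩ {L0,L1,L3,L6} ∩ {L0,L5,L7} = {L0}; idom=L0

Frontier:
  L1←L0: walk · to L0
  L1←L3: walk L3→L1 to L0
  L5←L0: walk · to L0
  L5←L2: walk L2 to L0
  L5←L3: walk L3→L1 to L0
  L8←L5: walk L5 to L0
  L8←L6: walk L6→L3→L1 to L0
  L8←L7: walk L7→L5 to L0
  L0 → ∅
  L1 → {L1,L5,L8}
  L2 → {L5}
  L3 → {L1,L5,L8}
  L4 → ∅
  L5 → {L8}
  L6 → {L8}
  L7 → {L8}
  L8 → ∅

φ for s: defs {L0,L2,L4}
  DF⁺ = {L5,L8}

Answer: ["L5", "L8"]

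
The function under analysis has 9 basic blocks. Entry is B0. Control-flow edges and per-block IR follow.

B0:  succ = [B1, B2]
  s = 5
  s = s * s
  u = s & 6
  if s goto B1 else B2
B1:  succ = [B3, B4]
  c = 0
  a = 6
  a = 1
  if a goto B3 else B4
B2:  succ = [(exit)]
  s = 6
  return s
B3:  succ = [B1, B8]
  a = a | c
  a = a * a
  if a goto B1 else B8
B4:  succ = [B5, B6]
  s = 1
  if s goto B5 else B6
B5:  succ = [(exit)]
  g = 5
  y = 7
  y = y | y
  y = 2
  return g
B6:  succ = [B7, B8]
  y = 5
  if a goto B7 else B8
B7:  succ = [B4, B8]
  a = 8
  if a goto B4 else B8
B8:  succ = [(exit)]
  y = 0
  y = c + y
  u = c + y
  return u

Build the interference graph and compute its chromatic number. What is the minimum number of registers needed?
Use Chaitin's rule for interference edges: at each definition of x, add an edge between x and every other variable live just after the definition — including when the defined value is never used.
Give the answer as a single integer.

Per-block:
  B0: def={s,u} ue=∅
  B1: def={a,c} ue=∅
  B2: def={s} ue=∅
  B3: def={a} ue={a,c}
  B4: def={s} ue=∅
  B5: def={g,y} ue=∅
  B6: def={y} ue={a}
  B7: def={a} ue=∅
  B8: def={u,y} ue={c}

Liveness:
  live B0: ∅→∅
  live B1: ∅→{a,c}
  live B2: ∅→∅
  live B3: {a,c}→{c}
  live B4: {a,c}→{a,c}
  live B5: ∅→∅
  live B6: {a,c}→{c}
  live B7: {c}→{a,c}
  live B8: {c}→∅

Interference:
  a — {c,s,y}
  c — {a,s,y}
  g — {y}
  s — {a,c,u}
  u — {s}
  y — {a,c,g}

Chromatic number:
  {a,c,s} pairwise interfere (3-clique) ⇒ χ ≥ 3
  3-colouring: r0={a,g,u}  r1={c}  r2={s,y}
  χ = 3

Answer: 3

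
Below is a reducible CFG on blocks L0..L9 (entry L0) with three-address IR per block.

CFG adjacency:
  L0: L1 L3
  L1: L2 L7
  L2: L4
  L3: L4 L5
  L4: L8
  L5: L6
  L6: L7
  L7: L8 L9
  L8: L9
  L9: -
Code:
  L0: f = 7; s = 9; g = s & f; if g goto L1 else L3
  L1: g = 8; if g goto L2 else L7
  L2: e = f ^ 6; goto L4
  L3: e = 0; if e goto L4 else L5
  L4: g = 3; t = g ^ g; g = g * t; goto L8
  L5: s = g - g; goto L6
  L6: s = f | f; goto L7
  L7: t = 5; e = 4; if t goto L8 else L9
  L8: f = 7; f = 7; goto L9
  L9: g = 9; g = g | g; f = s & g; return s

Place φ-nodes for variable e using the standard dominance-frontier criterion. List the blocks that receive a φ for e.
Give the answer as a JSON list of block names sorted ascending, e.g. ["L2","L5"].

Answer: ["L4", "L7", "L8", "L9"]

Derivation:
idom tree: L1←L0 L2←L1 L3←L0 L4←L0 L5←L3 L6←L5 L7←L0 L8←L0 L9←L0
Dom at joins:
  L4: preds {L2,L3}: {L0,L1,L2} ∩ {L0,L3} = {L0}; idom=L0
  L7: preds {L1,L6}: {L0,L1} ∩ {L0,L3,L5,L6} = {L0}; idom=L0
  L8: preds {L4,L7}: {L0,L4} ∩ {L0,L7} = {L0}; idom=L0
  L9: preds {L7,L8}: {L0,L7} ∩ {L0,L8} = {L0}; idom=L0

DF derivation:
  L4←L2: walk L2→L1 to L0
  L4←L3: walk L3 to L0
  L7←L1: walk L1 to L0
  L7←L6: walk L6→L5→L3 to L0
  L8←L4: walk L4 to L0
  L8←L7: walk L7 to L0
  L9←L7: walk L7 to L0
  L9←L8: walk L8 to L0
  DF(L0)=∅
  DF(L1)={L4,L7}
  DF(L2)={L4}
  DF(L3)={L4,L7}
  DF(L4)={L8}
  DF(L5)={L7}
  DF(L6)={L7}
  DF(L7)={L8,L9}
  DF(L8)={L9}
  DF(L9)=∅

φ for e: defs {L2,L3,L7}
  DF⁺ = {L4,L7,L8,L9}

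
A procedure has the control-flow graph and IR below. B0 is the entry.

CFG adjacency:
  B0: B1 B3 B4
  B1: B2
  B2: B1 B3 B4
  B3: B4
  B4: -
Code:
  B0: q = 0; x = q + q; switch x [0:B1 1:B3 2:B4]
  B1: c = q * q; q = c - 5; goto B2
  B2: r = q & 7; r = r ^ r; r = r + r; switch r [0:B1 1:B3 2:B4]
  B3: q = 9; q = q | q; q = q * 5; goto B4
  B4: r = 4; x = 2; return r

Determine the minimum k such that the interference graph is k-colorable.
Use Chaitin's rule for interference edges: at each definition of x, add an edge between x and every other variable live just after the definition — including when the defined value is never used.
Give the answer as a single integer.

Per-block:
  B0: def={q,x} ue=∅
  B1: def={c,q} ue={q}
  B2: def={r} ue={q}
  B3: def={q} ue=∅
  B4: def={r,x} ue=∅

Backward fixpoint:
  B0: in=∅ out={q}
  B1: in={q} out={q}
  B2: in={q} out={q}
  B3: in=∅ out=∅
  B4: in=∅ out=∅

Interference:
  c — ∅
  q — {r,x}
  r — {q,x}
  x — {q,r}

Chromatic number:
  clique {q,r,x} ⇒ need ≥ 3
  3-colouring: c0={c,q}  c1={r}  c2={x}
  χ = 3

Answer: 3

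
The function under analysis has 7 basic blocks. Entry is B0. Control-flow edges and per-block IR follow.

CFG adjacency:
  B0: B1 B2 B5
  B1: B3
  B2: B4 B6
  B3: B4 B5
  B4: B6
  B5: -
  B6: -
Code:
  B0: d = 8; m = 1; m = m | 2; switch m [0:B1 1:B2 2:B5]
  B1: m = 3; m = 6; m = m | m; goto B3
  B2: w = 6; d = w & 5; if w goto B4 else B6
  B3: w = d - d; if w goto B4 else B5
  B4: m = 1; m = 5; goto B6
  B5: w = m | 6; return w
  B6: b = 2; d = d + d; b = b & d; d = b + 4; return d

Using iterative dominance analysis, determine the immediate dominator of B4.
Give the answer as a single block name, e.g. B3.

Answer: B0

Derivation:
idom tree: B1←B0 B2←B0 B3←B1 B4←B0 B5←B0 B6←B0
Dom∩ at merges:
  B4: preds {B2,B3}: {B0,B2} ∩ {B0,B1,B3} = {B0}; idom=B0
  B5: preds {B0,B3}: {B0} ∩ {B0,B1,B3} = {B0}; idom=B0
  B6: preds {B2,B4}: {B0,B2} ∩ {B0,B4} = {B0}; idom=B0

idom(B4) = B0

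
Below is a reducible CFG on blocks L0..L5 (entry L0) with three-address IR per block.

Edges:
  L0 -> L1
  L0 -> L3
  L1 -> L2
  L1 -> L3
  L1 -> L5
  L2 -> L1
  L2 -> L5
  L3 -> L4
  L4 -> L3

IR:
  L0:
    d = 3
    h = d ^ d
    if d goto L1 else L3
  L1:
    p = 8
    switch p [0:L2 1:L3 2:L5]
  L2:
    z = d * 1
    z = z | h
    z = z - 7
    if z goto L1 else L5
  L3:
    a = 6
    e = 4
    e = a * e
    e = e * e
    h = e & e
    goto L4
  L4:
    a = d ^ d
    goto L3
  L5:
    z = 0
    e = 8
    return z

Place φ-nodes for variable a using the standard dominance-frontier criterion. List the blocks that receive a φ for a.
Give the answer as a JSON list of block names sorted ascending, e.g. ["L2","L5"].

Answer: ["L3"]

Working:
idom tree: L1←L0 L2←L1 L3←L0 L4←L3 L5←L1
Dom∩ at merges:
  L1: preds {L0,L2}: {L0} ∩ {L0,L1,L2} = {L0}; idom=L0
  L3: preds {L0,L1,L4}: {L0} ∩ {L0,L1} ∩ {L0,L3,L4} = {L0}; idom=L0
  L5: preds {L1,L2}: {L0,L1} ∩ {L0,L1,L2} = {L0,L1}; idom=L1

DF walk-up:
  L1←L0: walk · to L0
  L1←L2: walk L2→L1 to L0
  L3←L0: walk · to L0
  L3←L1: walk L1 to L0
  L3←L4: walk L4→L3 to L0
  L5←L1: walk · to L1
  L5←L2: walk L2 to L1
  L0: DF=∅
  L1: DF={L1,L3}
  L2: DF={L1,L5}
  L3: DF={L3}
  L4: DF={L3}
  L5: DF=∅

φ for a: defs {L3,L4}
  DF⁺ = {L3}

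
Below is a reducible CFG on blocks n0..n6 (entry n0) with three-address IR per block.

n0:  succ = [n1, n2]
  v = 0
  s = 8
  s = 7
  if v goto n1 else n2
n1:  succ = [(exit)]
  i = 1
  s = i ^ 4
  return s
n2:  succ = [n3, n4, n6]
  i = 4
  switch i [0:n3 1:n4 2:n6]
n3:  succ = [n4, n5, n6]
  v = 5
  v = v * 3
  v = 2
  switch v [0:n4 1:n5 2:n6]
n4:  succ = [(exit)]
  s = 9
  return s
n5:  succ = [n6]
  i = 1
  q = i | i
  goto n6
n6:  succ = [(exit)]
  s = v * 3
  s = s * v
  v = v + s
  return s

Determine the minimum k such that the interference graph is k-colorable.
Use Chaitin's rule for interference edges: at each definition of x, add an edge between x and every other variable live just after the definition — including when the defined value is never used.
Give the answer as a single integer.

Answer: 2

Working:
Per-block:
  n0: {s,v} / ∅
  n1: {i,s} / ∅
  n2: {i} / ∅
  n3: {v} / ∅
  n4: {s} / ∅
  n5: {i,q} / ∅
  n6: {s,v} / {v}

Liveness:
  n0: in=∅ out={v}
  n1: in=∅ out=∅
  n2: in={v} out={v}
  n3: in=∅ out={v}
  n4: in=∅ out=∅
  n5: in={v} out={v}
  n6: in={v} out=∅

Interfere edges:
  i: {v}
  q: {v}
  s: {v}
  v: {i,q,s}

Registers:
  {i,v} pairwise interfere (2-clique) ⇒ χ ≥ 2
  assign i→R1 q→R1 s→R1 v→R0 — no edge inside a register ⇒ χ ≤ 2
  χ = 2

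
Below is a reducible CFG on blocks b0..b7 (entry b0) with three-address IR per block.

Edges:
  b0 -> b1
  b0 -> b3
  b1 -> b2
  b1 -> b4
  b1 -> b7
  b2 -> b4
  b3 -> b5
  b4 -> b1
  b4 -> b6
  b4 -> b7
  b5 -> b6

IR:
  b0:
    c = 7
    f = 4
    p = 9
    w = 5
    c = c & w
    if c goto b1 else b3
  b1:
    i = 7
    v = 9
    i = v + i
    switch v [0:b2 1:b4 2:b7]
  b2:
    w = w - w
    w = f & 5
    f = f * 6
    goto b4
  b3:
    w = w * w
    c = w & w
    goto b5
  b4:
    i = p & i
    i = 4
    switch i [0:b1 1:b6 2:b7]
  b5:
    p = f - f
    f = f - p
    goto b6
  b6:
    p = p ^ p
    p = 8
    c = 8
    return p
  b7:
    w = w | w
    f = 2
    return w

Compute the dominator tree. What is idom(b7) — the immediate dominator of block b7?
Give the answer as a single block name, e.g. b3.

idom tree: b1←b0 b2←b1 b3←b0 b4←b1 b5←b3 b6←b0 b7←b1
Join-block Dom:
  b1: preds {b0,b4}: {b0} ∩ {b0,b1,b4} = {b0}; idom=b0
  b4: preds {b1,b2}: {b0,b1} ∩ {b0,b1,b2} = {b0,b1}; idom=b1
  b6: preds {b4,b5}: {b0,b1,b4} ∩ {b0,b3,b5} = {b0}; idom=b0
  b7: preds {b1,b4}: {b0,b1} ∩ {b0,b1,b4} = {b0,b1}; idom=b1

idom(b7) = b1

Answer: b1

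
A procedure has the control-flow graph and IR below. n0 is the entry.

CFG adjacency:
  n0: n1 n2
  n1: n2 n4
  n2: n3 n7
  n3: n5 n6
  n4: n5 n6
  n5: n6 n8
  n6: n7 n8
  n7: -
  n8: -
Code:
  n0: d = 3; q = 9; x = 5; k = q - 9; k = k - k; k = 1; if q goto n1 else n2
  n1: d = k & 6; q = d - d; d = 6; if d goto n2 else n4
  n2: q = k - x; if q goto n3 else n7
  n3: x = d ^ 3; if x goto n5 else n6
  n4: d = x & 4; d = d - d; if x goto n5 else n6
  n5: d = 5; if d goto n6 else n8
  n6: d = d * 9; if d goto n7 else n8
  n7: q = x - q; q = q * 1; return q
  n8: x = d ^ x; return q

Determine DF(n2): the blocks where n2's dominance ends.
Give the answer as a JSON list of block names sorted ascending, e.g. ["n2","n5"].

Answer: ["n5", "n6", "n7"]

Analysis:
idom tree: n1←n0 n2←n0 n3←n2 n4←n1 n5←n0 n6←n0 n7←n0 n8←n0
Dom at joins:
  n2: preds {n0,n1}: {n0} ∩ {n0,n1} = {n0}; idom=n0
  n5: preds {n3,n4}: {n0,n2,n3} ∩ {n0,n1,n4} = {n0}; idom=n0
  n6: preds {n3,n4,n5}: {n0,n2,n3} ∩ {n0,n1,n4} ∩ {n0,n5} = {n0}; idom=n0
  n7: preds {n2,n6}: {n0,n2} ∩ {n0,n6} = {n0}; idom=n0
  n8: preds {n5,n6}: {n0,n5} ∩ {n0,n6} = {n0}; idom=n0

DF walk-up:
  n2←n0: walk · to n0
  n2←n1: walk n1 to n0
  n5←n3: walk n3→n2 to n0
  n5←n4: walk n4→n1 to n0
  n6←n3: walk n3→n2 to n0
  n6←n4: walk n4→n1 to n0
  n6←n5: walk n5 to n0
  n7←n2: walk n2 to n0
  n7←n6: walk n6 to n0
  n8←n5: walk n5 to n0
  n8←n6: walk n6 to n0
  n0: DF=∅
  n1: DF={n2,n5,n6}
  n2: DF={n5,n6,n7}
  n3: DF={n5,n6}
  n4: DF={n5,n6}
  n5: DF={n6,n8}
  n6: DF={n7,n8}
  n7: DF=∅
  n8: DF=∅

DF(n2) = ["n5", "n6", "n7"]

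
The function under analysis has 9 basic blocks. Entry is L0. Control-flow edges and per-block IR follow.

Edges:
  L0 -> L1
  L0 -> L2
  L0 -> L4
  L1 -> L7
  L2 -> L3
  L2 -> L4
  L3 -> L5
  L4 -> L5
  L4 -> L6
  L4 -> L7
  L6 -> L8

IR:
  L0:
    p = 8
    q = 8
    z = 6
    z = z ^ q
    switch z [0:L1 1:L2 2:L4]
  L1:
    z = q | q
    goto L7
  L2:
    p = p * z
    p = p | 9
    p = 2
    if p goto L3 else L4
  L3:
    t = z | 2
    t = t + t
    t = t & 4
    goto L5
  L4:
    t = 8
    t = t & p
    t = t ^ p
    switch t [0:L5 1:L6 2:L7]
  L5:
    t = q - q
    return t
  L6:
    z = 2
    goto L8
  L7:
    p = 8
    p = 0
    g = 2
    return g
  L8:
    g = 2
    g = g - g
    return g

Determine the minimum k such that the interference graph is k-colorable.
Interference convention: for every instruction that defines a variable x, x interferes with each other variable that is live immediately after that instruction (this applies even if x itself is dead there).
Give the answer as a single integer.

Answer: 3

Derivation:
Block summaries:
  L0 def {p,q,z} use ∅
  L1 def {z} use {q}
  L2 def {p} use {p,z}
  L3 def {t} use {z}
  L4 def {t} use {p}
  L5 def {t} use {q}
  L6 def {z} use ∅
  L7 def {g,p} use ∅
  L8 def {g} use ∅

Backward fixpoint:
  L0: in=∅ out={p,q,z}
  L1: in={q} out=∅
  L2: in={p,q,z} out={p,q,z}
  L3: in={q,z} out={q}
  L4: in={p,q} out={q}
  L5: in={q} out=∅
  L6: in=∅ out=∅
  L7: in=∅ out=∅
  L8: in=∅ out=∅

Interference:
  g — ∅
  p — {q,t,z}
  q — {p,t,z}
  t — {p,q}
  z — {p,q}

Registers:
  clique {p,q,t} ⇒ need ≥ 3
  3-colouring: r0={g,p}  r1={q}  r2={t,z}
  χ = 3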